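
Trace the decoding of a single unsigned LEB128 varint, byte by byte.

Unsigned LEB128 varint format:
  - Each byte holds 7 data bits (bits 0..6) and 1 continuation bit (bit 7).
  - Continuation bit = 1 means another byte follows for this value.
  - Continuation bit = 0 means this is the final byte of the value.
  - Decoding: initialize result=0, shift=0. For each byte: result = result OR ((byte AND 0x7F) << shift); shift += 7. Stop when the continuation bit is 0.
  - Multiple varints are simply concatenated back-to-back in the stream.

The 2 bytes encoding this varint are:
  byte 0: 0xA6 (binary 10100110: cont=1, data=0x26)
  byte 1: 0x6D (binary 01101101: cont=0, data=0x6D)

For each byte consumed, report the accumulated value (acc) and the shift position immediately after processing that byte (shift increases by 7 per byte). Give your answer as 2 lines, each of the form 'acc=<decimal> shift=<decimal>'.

byte 0=0xA6: payload=0x26=38, contrib = 38<<0 = 38; acc -> 38, shift -> 7
byte 1=0x6D: payload=0x6D=109, contrib = 109<<7 = 13952; acc -> 13990, shift -> 14

Answer: acc=38 shift=7
acc=13990 shift=14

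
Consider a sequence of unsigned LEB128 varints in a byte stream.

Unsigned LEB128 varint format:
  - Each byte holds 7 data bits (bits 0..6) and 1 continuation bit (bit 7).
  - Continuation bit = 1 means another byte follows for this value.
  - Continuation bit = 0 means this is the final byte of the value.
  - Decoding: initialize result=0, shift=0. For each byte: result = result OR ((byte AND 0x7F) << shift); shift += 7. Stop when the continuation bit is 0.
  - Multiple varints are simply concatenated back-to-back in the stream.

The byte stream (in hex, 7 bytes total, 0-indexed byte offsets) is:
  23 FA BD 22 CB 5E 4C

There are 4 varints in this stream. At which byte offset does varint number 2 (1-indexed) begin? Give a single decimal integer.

  byte[0]=0x23 cont=0 payload=0x23=35: acc |= 35<<0 -> acc=35 shift=7 [end]
Varint 1: bytes[0:1] = 23 -> value 35 (1 byte(s))
  byte[1]=0xFA cont=1 payload=0x7A=122: acc |= 122<<0 -> acc=122 shift=7
  byte[2]=0xBD cont=1 payload=0x3D=61: acc |= 61<<7 -> acc=7930 shift=14
  byte[3]=0x22 cont=0 payload=0x22=34: acc |= 34<<14 -> acc=564986 shift=21 [end]
Varint 2: bytes[1:4] = FA BD 22 -> value 564986 (3 byte(s))
  byte[4]=0xCB cont=1 payload=0x4B=75: acc |= 75<<0 -> acc=75 shift=7
  byte[5]=0x5E cont=0 payload=0x5E=94: acc |= 94<<7 -> acc=12107 shift=14 [end]
Varint 3: bytes[4:6] = CB 5E -> value 12107 (2 byte(s))
  byte[6]=0x4C cont=0 payload=0x4C=76: acc |= 76<<0 -> acc=76 shift=7 [end]
Varint 4: bytes[6:7] = 4C -> value 76 (1 byte(s))

Answer: 1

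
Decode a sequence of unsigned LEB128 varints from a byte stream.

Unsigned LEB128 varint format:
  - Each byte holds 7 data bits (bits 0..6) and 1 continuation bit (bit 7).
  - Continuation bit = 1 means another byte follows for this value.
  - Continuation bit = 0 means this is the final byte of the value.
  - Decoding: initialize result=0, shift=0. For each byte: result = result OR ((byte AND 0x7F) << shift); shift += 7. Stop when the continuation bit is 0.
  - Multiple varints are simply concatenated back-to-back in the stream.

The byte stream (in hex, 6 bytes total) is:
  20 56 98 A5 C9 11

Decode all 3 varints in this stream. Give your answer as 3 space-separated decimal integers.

  byte[0]=0x20 cont=0 payload=0x20=32: acc |= 32<<0 -> acc=32 shift=7 [end]
Varint 1: bytes[0:1] = 20 -> value 32 (1 byte(s))
  byte[1]=0x56 cont=0 payload=0x56=86: acc |= 86<<0 -> acc=86 shift=7 [end]
Varint 2: bytes[1:2] = 56 -> value 86 (1 byte(s))
  byte[2]=0x98 cont=1 payload=0x18=24: acc |= 24<<0 -> acc=24 shift=7
  byte[3]=0xA5 cont=1 payload=0x25=37: acc |= 37<<7 -> acc=4760 shift=14
  byte[4]=0xC9 cont=1 payload=0x49=73: acc |= 73<<14 -> acc=1200792 shift=21
  byte[5]=0x11 cont=0 payload=0x11=17: acc |= 17<<21 -> acc=36852376 shift=28 [end]
Varint 3: bytes[2:6] = 98 A5 C9 11 -> value 36852376 (4 byte(s))

Answer: 32 86 36852376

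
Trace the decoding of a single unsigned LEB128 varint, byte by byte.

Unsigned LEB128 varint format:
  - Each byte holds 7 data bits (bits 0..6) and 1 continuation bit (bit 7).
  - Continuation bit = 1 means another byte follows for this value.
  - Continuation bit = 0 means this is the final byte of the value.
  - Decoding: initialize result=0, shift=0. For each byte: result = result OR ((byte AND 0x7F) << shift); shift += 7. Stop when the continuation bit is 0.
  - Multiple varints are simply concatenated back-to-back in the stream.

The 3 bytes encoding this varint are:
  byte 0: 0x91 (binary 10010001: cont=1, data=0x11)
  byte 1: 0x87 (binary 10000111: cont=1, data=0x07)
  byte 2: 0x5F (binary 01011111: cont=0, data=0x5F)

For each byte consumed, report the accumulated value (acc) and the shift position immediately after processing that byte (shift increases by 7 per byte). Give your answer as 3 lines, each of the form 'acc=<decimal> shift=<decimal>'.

byte 0=0x91: payload=0x11=17, contrib = 17<<0 = 17; acc -> 17, shift -> 7
byte 1=0x87: payload=0x07=7, contrib = 7<<7 = 896; acc -> 913, shift -> 14
byte 2=0x5F: payload=0x5F=95, contrib = 95<<14 = 1556480; acc -> 1557393, shift -> 21

Answer: acc=17 shift=7
acc=913 shift=14
acc=1557393 shift=21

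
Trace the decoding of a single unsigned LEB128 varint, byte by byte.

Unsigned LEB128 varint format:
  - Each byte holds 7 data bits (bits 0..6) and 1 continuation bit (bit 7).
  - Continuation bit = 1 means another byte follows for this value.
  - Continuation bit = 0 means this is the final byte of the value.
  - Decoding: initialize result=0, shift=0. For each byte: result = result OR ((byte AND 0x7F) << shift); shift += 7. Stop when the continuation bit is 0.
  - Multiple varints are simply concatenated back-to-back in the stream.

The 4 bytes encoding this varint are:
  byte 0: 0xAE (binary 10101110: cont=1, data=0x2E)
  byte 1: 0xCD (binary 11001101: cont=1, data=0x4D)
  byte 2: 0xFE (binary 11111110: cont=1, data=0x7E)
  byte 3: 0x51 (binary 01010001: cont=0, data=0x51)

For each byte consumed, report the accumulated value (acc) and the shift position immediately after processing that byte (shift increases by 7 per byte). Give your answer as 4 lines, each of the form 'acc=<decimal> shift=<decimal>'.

byte 0=0xAE: payload=0x2E=46, contrib = 46<<0 = 46; acc -> 46, shift -> 7
byte 1=0xCD: payload=0x4D=77, contrib = 77<<7 = 9856; acc -> 9902, shift -> 14
byte 2=0xFE: payload=0x7E=126, contrib = 126<<14 = 2064384; acc -> 2074286, shift -> 21
byte 3=0x51: payload=0x51=81, contrib = 81<<21 = 169869312; acc -> 171943598, shift -> 28

Answer: acc=46 shift=7
acc=9902 shift=14
acc=2074286 shift=21
acc=171943598 shift=28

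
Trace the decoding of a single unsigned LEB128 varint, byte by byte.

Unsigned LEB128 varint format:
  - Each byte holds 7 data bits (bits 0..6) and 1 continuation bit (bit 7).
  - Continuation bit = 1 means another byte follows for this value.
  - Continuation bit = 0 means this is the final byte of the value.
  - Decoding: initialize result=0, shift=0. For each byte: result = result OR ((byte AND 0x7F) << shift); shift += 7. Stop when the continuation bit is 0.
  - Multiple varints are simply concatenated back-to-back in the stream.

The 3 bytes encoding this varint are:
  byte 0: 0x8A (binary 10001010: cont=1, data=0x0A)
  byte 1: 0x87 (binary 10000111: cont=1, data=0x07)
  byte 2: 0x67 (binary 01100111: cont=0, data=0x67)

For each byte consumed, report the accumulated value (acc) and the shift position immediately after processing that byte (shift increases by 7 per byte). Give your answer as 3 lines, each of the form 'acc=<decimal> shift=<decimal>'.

Answer: acc=10 shift=7
acc=906 shift=14
acc=1688458 shift=21

Derivation:
byte 0=0x8A: payload=0x0A=10, contrib = 10<<0 = 10; acc -> 10, shift -> 7
byte 1=0x87: payload=0x07=7, contrib = 7<<7 = 896; acc -> 906, shift -> 14
byte 2=0x67: payload=0x67=103, contrib = 103<<14 = 1687552; acc -> 1688458, shift -> 21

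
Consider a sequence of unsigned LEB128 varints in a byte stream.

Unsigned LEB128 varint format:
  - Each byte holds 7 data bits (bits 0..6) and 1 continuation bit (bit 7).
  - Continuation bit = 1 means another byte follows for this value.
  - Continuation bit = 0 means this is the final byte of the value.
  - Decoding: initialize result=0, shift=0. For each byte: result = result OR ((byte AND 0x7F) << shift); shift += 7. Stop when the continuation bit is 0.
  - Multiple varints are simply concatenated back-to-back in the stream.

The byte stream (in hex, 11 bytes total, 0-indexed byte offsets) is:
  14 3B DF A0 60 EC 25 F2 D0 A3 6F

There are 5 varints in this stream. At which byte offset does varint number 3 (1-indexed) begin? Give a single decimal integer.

Answer: 2

Derivation:
  byte[0]=0x14 cont=0 payload=0x14=20: acc |= 20<<0 -> acc=20 shift=7 [end]
Varint 1: bytes[0:1] = 14 -> value 20 (1 byte(s))
  byte[1]=0x3B cont=0 payload=0x3B=59: acc |= 59<<0 -> acc=59 shift=7 [end]
Varint 2: bytes[1:2] = 3B -> value 59 (1 byte(s))
  byte[2]=0xDF cont=1 payload=0x5F=95: acc |= 95<<0 -> acc=95 shift=7
  byte[3]=0xA0 cont=1 payload=0x20=32: acc |= 32<<7 -> acc=4191 shift=14
  byte[4]=0x60 cont=0 payload=0x60=96: acc |= 96<<14 -> acc=1577055 shift=21 [end]
Varint 3: bytes[2:5] = DF A0 60 -> value 1577055 (3 byte(s))
  byte[5]=0xEC cont=1 payload=0x6C=108: acc |= 108<<0 -> acc=108 shift=7
  byte[6]=0x25 cont=0 payload=0x25=37: acc |= 37<<7 -> acc=4844 shift=14 [end]
Varint 4: bytes[5:7] = EC 25 -> value 4844 (2 byte(s))
  byte[7]=0xF2 cont=1 payload=0x72=114: acc |= 114<<0 -> acc=114 shift=7
  byte[8]=0xD0 cont=1 payload=0x50=80: acc |= 80<<7 -> acc=10354 shift=14
  byte[9]=0xA3 cont=1 payload=0x23=35: acc |= 35<<14 -> acc=583794 shift=21
  byte[10]=0x6F cont=0 payload=0x6F=111: acc |= 111<<21 -> acc=233367666 shift=28 [end]
Varint 5: bytes[7:11] = F2 D0 A3 6F -> value 233367666 (4 byte(s))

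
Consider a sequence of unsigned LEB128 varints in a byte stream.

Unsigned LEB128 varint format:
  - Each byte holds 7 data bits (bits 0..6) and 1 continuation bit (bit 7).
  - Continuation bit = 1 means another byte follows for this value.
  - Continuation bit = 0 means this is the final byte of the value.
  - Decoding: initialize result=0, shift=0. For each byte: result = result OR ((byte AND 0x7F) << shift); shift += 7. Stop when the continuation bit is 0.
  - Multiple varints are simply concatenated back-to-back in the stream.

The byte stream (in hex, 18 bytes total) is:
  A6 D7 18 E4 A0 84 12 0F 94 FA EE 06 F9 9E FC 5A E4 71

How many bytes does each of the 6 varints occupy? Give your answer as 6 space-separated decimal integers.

  byte[0]=0xA6 cont=1 payload=0x26=38: acc |= 38<<0 -> acc=38 shift=7
  byte[1]=0xD7 cont=1 payload=0x57=87: acc |= 87<<7 -> acc=11174 shift=14
  byte[2]=0x18 cont=0 payload=0x18=24: acc |= 24<<14 -> acc=404390 shift=21 [end]
Varint 1: bytes[0:3] = A6 D7 18 -> value 404390 (3 byte(s))
  byte[3]=0xE4 cont=1 payload=0x64=100: acc |= 100<<0 -> acc=100 shift=7
  byte[4]=0xA0 cont=1 payload=0x20=32: acc |= 32<<7 -> acc=4196 shift=14
  byte[5]=0x84 cont=1 payload=0x04=4: acc |= 4<<14 -> acc=69732 shift=21
  byte[6]=0x12 cont=0 payload=0x12=18: acc |= 18<<21 -> acc=37818468 shift=28 [end]
Varint 2: bytes[3:7] = E4 A0 84 12 -> value 37818468 (4 byte(s))
  byte[7]=0x0F cont=0 payload=0x0F=15: acc |= 15<<0 -> acc=15 shift=7 [end]
Varint 3: bytes[7:8] = 0F -> value 15 (1 byte(s))
  byte[8]=0x94 cont=1 payload=0x14=20: acc |= 20<<0 -> acc=20 shift=7
  byte[9]=0xFA cont=1 payload=0x7A=122: acc |= 122<<7 -> acc=15636 shift=14
  byte[10]=0xEE cont=1 payload=0x6E=110: acc |= 110<<14 -> acc=1817876 shift=21
  byte[11]=0x06 cont=0 payload=0x06=6: acc |= 6<<21 -> acc=14400788 shift=28 [end]
Varint 4: bytes[8:12] = 94 FA EE 06 -> value 14400788 (4 byte(s))
  byte[12]=0xF9 cont=1 payload=0x79=121: acc |= 121<<0 -> acc=121 shift=7
  byte[13]=0x9E cont=1 payload=0x1E=30: acc |= 30<<7 -> acc=3961 shift=14
  byte[14]=0xFC cont=1 payload=0x7C=124: acc |= 124<<14 -> acc=2035577 shift=21
  byte[15]=0x5A cont=0 payload=0x5A=90: acc |= 90<<21 -> acc=190779257 shift=28 [end]
Varint 5: bytes[12:16] = F9 9E FC 5A -> value 190779257 (4 byte(s))
  byte[16]=0xE4 cont=1 payload=0x64=100: acc |= 100<<0 -> acc=100 shift=7
  byte[17]=0x71 cont=0 payload=0x71=113: acc |= 113<<7 -> acc=14564 shift=14 [end]
Varint 6: bytes[16:18] = E4 71 -> value 14564 (2 byte(s))

Answer: 3 4 1 4 4 2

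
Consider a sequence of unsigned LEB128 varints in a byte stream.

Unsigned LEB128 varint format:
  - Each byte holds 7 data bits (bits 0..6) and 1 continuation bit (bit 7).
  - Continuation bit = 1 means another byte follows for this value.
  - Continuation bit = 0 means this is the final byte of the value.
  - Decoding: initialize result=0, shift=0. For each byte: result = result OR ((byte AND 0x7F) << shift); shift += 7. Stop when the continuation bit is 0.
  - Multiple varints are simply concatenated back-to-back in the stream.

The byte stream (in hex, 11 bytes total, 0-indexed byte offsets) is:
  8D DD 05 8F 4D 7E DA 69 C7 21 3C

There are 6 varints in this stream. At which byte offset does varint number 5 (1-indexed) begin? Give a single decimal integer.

  byte[0]=0x8D cont=1 payload=0x0D=13: acc |= 13<<0 -> acc=13 shift=7
  byte[1]=0xDD cont=1 payload=0x5D=93: acc |= 93<<7 -> acc=11917 shift=14
  byte[2]=0x05 cont=0 payload=0x05=5: acc |= 5<<14 -> acc=93837 shift=21 [end]
Varint 1: bytes[0:3] = 8D DD 05 -> value 93837 (3 byte(s))
  byte[3]=0x8F cont=1 payload=0x0F=15: acc |= 15<<0 -> acc=15 shift=7
  byte[4]=0x4D cont=0 payload=0x4D=77: acc |= 77<<7 -> acc=9871 shift=14 [end]
Varint 2: bytes[3:5] = 8F 4D -> value 9871 (2 byte(s))
  byte[5]=0x7E cont=0 payload=0x7E=126: acc |= 126<<0 -> acc=126 shift=7 [end]
Varint 3: bytes[5:6] = 7E -> value 126 (1 byte(s))
  byte[6]=0xDA cont=1 payload=0x5A=90: acc |= 90<<0 -> acc=90 shift=7
  byte[7]=0x69 cont=0 payload=0x69=105: acc |= 105<<7 -> acc=13530 shift=14 [end]
Varint 4: bytes[6:8] = DA 69 -> value 13530 (2 byte(s))
  byte[8]=0xC7 cont=1 payload=0x47=71: acc |= 71<<0 -> acc=71 shift=7
  byte[9]=0x21 cont=0 payload=0x21=33: acc |= 33<<7 -> acc=4295 shift=14 [end]
Varint 5: bytes[8:10] = C7 21 -> value 4295 (2 byte(s))
  byte[10]=0x3C cont=0 payload=0x3C=60: acc |= 60<<0 -> acc=60 shift=7 [end]
Varint 6: bytes[10:11] = 3C -> value 60 (1 byte(s))

Answer: 8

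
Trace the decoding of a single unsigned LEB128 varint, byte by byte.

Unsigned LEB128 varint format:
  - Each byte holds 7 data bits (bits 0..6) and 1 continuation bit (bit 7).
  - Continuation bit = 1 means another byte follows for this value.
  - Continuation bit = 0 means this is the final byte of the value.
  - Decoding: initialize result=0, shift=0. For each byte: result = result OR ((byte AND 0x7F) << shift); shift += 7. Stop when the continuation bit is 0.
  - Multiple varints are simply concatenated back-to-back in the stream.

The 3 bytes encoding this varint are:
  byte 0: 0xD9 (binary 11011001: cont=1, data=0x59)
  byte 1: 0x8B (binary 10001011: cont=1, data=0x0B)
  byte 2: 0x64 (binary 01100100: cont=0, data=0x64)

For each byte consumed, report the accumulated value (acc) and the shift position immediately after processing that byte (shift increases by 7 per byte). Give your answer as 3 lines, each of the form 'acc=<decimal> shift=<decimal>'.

Answer: acc=89 shift=7
acc=1497 shift=14
acc=1639897 shift=21

Derivation:
byte 0=0xD9: payload=0x59=89, contrib = 89<<0 = 89; acc -> 89, shift -> 7
byte 1=0x8B: payload=0x0B=11, contrib = 11<<7 = 1408; acc -> 1497, shift -> 14
byte 2=0x64: payload=0x64=100, contrib = 100<<14 = 1638400; acc -> 1639897, shift -> 21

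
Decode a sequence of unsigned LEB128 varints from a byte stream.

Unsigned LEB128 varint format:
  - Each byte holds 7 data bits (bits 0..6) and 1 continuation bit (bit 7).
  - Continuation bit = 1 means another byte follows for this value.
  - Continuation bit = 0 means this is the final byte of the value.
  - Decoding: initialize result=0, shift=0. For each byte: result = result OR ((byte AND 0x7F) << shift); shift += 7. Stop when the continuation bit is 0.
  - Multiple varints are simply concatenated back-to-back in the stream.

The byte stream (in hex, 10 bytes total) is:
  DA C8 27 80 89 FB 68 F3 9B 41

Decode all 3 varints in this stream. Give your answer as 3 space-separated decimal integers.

  byte[0]=0xDA cont=1 payload=0x5A=90: acc |= 90<<0 -> acc=90 shift=7
  byte[1]=0xC8 cont=1 payload=0x48=72: acc |= 72<<7 -> acc=9306 shift=14
  byte[2]=0x27 cont=0 payload=0x27=39: acc |= 39<<14 -> acc=648282 shift=21 [end]
Varint 1: bytes[0:3] = DA C8 27 -> value 648282 (3 byte(s))
  byte[3]=0x80 cont=1 payload=0x00=0: acc |= 0<<0 -> acc=0 shift=7
  byte[4]=0x89 cont=1 payload=0x09=9: acc |= 9<<7 -> acc=1152 shift=14
  byte[5]=0xFB cont=1 payload=0x7B=123: acc |= 123<<14 -> acc=2016384 shift=21
  byte[6]=0x68 cont=0 payload=0x68=104: acc |= 104<<21 -> acc=220120192 shift=28 [end]
Varint 2: bytes[3:7] = 80 89 FB 68 -> value 220120192 (4 byte(s))
  byte[7]=0xF3 cont=1 payload=0x73=115: acc |= 115<<0 -> acc=115 shift=7
  byte[8]=0x9B cont=1 payload=0x1B=27: acc |= 27<<7 -> acc=3571 shift=14
  byte[9]=0x41 cont=0 payload=0x41=65: acc |= 65<<14 -> acc=1068531 shift=21 [end]
Varint 3: bytes[7:10] = F3 9B 41 -> value 1068531 (3 byte(s))

Answer: 648282 220120192 1068531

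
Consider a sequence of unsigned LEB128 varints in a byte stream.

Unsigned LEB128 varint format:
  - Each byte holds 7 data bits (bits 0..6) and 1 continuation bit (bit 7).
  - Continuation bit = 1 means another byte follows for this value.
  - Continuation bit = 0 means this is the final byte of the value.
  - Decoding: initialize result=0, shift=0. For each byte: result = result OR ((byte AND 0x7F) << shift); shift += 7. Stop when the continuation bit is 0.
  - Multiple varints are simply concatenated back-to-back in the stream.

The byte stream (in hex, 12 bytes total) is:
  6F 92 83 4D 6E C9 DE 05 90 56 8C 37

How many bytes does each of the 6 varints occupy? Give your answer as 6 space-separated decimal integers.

  byte[0]=0x6F cont=0 payload=0x6F=111: acc |= 111<<0 -> acc=111 shift=7 [end]
Varint 1: bytes[0:1] = 6F -> value 111 (1 byte(s))
  byte[1]=0x92 cont=1 payload=0x12=18: acc |= 18<<0 -> acc=18 shift=7
  byte[2]=0x83 cont=1 payload=0x03=3: acc |= 3<<7 -> acc=402 shift=14
  byte[3]=0x4D cont=0 payload=0x4D=77: acc |= 77<<14 -> acc=1261970 shift=21 [end]
Varint 2: bytes[1:4] = 92 83 4D -> value 1261970 (3 byte(s))
  byte[4]=0x6E cont=0 payload=0x6E=110: acc |= 110<<0 -> acc=110 shift=7 [end]
Varint 3: bytes[4:5] = 6E -> value 110 (1 byte(s))
  byte[5]=0xC9 cont=1 payload=0x49=73: acc |= 73<<0 -> acc=73 shift=7
  byte[6]=0xDE cont=1 payload=0x5E=94: acc |= 94<<7 -> acc=12105 shift=14
  byte[7]=0x05 cont=0 payload=0x05=5: acc |= 5<<14 -> acc=94025 shift=21 [end]
Varint 4: bytes[5:8] = C9 DE 05 -> value 94025 (3 byte(s))
  byte[8]=0x90 cont=1 payload=0x10=16: acc |= 16<<0 -> acc=16 shift=7
  byte[9]=0x56 cont=0 payload=0x56=86: acc |= 86<<7 -> acc=11024 shift=14 [end]
Varint 5: bytes[8:10] = 90 56 -> value 11024 (2 byte(s))
  byte[10]=0x8C cont=1 payload=0x0C=12: acc |= 12<<0 -> acc=12 shift=7
  byte[11]=0x37 cont=0 payload=0x37=55: acc |= 55<<7 -> acc=7052 shift=14 [end]
Varint 6: bytes[10:12] = 8C 37 -> value 7052 (2 byte(s))

Answer: 1 3 1 3 2 2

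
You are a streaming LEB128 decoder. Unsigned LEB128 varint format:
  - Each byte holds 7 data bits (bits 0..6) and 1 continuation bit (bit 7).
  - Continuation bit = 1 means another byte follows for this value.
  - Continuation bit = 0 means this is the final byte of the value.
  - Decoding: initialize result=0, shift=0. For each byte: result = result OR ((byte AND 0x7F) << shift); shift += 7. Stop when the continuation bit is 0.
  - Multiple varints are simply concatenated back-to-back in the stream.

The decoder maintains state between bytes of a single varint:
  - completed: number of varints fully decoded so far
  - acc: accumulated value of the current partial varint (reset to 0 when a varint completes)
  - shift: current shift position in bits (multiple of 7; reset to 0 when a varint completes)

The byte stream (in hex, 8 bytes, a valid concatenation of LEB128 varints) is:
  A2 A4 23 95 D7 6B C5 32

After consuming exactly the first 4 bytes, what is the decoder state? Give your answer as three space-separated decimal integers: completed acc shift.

Answer: 1 21 7

Derivation:
byte[0]=0xA2 cont=1 payload=0x22: acc |= 34<<0 -> completed=0 acc=34 shift=7
byte[1]=0xA4 cont=1 payload=0x24: acc |= 36<<7 -> completed=0 acc=4642 shift=14
byte[2]=0x23 cont=0 payload=0x23: varint #1 complete (value=578082); reset -> completed=1 acc=0 shift=0
byte[3]=0x95 cont=1 payload=0x15: acc |= 21<<0 -> completed=1 acc=21 shift=7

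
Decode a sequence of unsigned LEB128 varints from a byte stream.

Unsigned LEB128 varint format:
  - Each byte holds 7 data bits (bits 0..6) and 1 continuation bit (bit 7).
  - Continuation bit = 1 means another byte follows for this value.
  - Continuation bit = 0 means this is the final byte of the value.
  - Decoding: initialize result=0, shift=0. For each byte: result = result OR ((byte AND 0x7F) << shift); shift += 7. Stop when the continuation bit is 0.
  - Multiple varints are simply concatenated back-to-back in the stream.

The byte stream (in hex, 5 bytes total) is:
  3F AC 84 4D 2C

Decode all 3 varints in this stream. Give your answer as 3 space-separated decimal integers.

Answer: 63 1262124 44

Derivation:
  byte[0]=0x3F cont=0 payload=0x3F=63: acc |= 63<<0 -> acc=63 shift=7 [end]
Varint 1: bytes[0:1] = 3F -> value 63 (1 byte(s))
  byte[1]=0xAC cont=1 payload=0x2C=44: acc |= 44<<0 -> acc=44 shift=7
  byte[2]=0x84 cont=1 payload=0x04=4: acc |= 4<<7 -> acc=556 shift=14
  byte[3]=0x4D cont=0 payload=0x4D=77: acc |= 77<<14 -> acc=1262124 shift=21 [end]
Varint 2: bytes[1:4] = AC 84 4D -> value 1262124 (3 byte(s))
  byte[4]=0x2C cont=0 payload=0x2C=44: acc |= 44<<0 -> acc=44 shift=7 [end]
Varint 3: bytes[4:5] = 2C -> value 44 (1 byte(s))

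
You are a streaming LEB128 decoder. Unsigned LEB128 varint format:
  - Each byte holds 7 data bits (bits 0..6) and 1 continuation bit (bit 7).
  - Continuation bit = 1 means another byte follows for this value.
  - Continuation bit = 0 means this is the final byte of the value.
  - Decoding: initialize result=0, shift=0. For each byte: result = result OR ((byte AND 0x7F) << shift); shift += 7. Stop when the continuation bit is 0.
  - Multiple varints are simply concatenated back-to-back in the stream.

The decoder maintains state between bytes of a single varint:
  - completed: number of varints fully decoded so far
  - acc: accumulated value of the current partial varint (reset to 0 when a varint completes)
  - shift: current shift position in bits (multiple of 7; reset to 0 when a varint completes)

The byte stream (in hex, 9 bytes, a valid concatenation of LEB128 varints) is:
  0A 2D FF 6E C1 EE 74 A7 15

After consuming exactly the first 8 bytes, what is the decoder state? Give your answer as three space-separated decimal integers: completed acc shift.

byte[0]=0x0A cont=0 payload=0x0A: varint #1 complete (value=10); reset -> completed=1 acc=0 shift=0
byte[1]=0x2D cont=0 payload=0x2D: varint #2 complete (value=45); reset -> completed=2 acc=0 shift=0
byte[2]=0xFF cont=1 payload=0x7F: acc |= 127<<0 -> completed=2 acc=127 shift=7
byte[3]=0x6E cont=0 payload=0x6E: varint #3 complete (value=14207); reset -> completed=3 acc=0 shift=0
byte[4]=0xC1 cont=1 payload=0x41: acc |= 65<<0 -> completed=3 acc=65 shift=7
byte[5]=0xEE cont=1 payload=0x6E: acc |= 110<<7 -> completed=3 acc=14145 shift=14
byte[6]=0x74 cont=0 payload=0x74: varint #4 complete (value=1914689); reset -> completed=4 acc=0 shift=0
byte[7]=0xA7 cont=1 payload=0x27: acc |= 39<<0 -> completed=4 acc=39 shift=7

Answer: 4 39 7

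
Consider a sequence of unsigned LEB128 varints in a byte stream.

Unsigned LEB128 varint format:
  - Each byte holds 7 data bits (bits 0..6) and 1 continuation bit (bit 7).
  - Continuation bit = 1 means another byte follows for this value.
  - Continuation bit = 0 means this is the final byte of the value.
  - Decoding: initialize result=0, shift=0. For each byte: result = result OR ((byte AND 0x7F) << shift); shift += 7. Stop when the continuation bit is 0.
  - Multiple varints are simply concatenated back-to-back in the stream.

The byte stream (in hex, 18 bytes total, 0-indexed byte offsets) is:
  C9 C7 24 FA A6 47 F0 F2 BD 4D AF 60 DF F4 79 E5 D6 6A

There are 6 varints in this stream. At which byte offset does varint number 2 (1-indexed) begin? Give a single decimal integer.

  byte[0]=0xC9 cont=1 payload=0x49=73: acc |= 73<<0 -> acc=73 shift=7
  byte[1]=0xC7 cont=1 payload=0x47=71: acc |= 71<<7 -> acc=9161 shift=14
  byte[2]=0x24 cont=0 payload=0x24=36: acc |= 36<<14 -> acc=598985 shift=21 [end]
Varint 1: bytes[0:3] = C9 C7 24 -> value 598985 (3 byte(s))
  byte[3]=0xFA cont=1 payload=0x7A=122: acc |= 122<<0 -> acc=122 shift=7
  byte[4]=0xA6 cont=1 payload=0x26=38: acc |= 38<<7 -> acc=4986 shift=14
  byte[5]=0x47 cont=0 payload=0x47=71: acc |= 71<<14 -> acc=1168250 shift=21 [end]
Varint 2: bytes[3:6] = FA A6 47 -> value 1168250 (3 byte(s))
  byte[6]=0xF0 cont=1 payload=0x70=112: acc |= 112<<0 -> acc=112 shift=7
  byte[7]=0xF2 cont=1 payload=0x72=114: acc |= 114<<7 -> acc=14704 shift=14
  byte[8]=0xBD cont=1 payload=0x3D=61: acc |= 61<<14 -> acc=1014128 shift=21
  byte[9]=0x4D cont=0 payload=0x4D=77: acc |= 77<<21 -> acc=162494832 shift=28 [end]
Varint 3: bytes[6:10] = F0 F2 BD 4D -> value 162494832 (4 byte(s))
  byte[10]=0xAF cont=1 payload=0x2F=47: acc |= 47<<0 -> acc=47 shift=7
  byte[11]=0x60 cont=0 payload=0x60=96: acc |= 96<<7 -> acc=12335 shift=14 [end]
Varint 4: bytes[10:12] = AF 60 -> value 12335 (2 byte(s))
  byte[12]=0xDF cont=1 payload=0x5F=95: acc |= 95<<0 -> acc=95 shift=7
  byte[13]=0xF4 cont=1 payload=0x74=116: acc |= 116<<7 -> acc=14943 shift=14
  byte[14]=0x79 cont=0 payload=0x79=121: acc |= 121<<14 -> acc=1997407 shift=21 [end]
Varint 5: bytes[12:15] = DF F4 79 -> value 1997407 (3 byte(s))
  byte[15]=0xE5 cont=1 payload=0x65=101: acc |= 101<<0 -> acc=101 shift=7
  byte[16]=0xD6 cont=1 payload=0x56=86: acc |= 86<<7 -> acc=11109 shift=14
  byte[17]=0x6A cont=0 payload=0x6A=106: acc |= 106<<14 -> acc=1747813 shift=21 [end]
Varint 6: bytes[15:18] = E5 D6 6A -> value 1747813 (3 byte(s))

Answer: 3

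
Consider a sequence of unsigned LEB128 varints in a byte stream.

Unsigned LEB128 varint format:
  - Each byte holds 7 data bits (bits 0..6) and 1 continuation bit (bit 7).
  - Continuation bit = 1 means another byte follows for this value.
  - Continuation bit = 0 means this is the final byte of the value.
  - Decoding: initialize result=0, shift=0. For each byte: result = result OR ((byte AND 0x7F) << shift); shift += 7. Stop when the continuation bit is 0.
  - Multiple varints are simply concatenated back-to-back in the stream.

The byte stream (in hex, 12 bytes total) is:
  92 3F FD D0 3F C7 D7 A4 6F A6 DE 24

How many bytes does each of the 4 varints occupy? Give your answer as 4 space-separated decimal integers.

Answer: 2 3 4 3

Derivation:
  byte[0]=0x92 cont=1 payload=0x12=18: acc |= 18<<0 -> acc=18 shift=7
  byte[1]=0x3F cont=0 payload=0x3F=63: acc |= 63<<7 -> acc=8082 shift=14 [end]
Varint 1: bytes[0:2] = 92 3F -> value 8082 (2 byte(s))
  byte[2]=0xFD cont=1 payload=0x7D=125: acc |= 125<<0 -> acc=125 shift=7
  byte[3]=0xD0 cont=1 payload=0x50=80: acc |= 80<<7 -> acc=10365 shift=14
  byte[4]=0x3F cont=0 payload=0x3F=63: acc |= 63<<14 -> acc=1042557 shift=21 [end]
Varint 2: bytes[2:5] = FD D0 3F -> value 1042557 (3 byte(s))
  byte[5]=0xC7 cont=1 payload=0x47=71: acc |= 71<<0 -> acc=71 shift=7
  byte[6]=0xD7 cont=1 payload=0x57=87: acc |= 87<<7 -> acc=11207 shift=14
  byte[7]=0xA4 cont=1 payload=0x24=36: acc |= 36<<14 -> acc=601031 shift=21
  byte[8]=0x6F cont=0 payload=0x6F=111: acc |= 111<<21 -> acc=233384903 shift=28 [end]
Varint 3: bytes[5:9] = C7 D7 A4 6F -> value 233384903 (4 byte(s))
  byte[9]=0xA6 cont=1 payload=0x26=38: acc |= 38<<0 -> acc=38 shift=7
  byte[10]=0xDE cont=1 payload=0x5E=94: acc |= 94<<7 -> acc=12070 shift=14
  byte[11]=0x24 cont=0 payload=0x24=36: acc |= 36<<14 -> acc=601894 shift=21 [end]
Varint 4: bytes[9:12] = A6 DE 24 -> value 601894 (3 byte(s))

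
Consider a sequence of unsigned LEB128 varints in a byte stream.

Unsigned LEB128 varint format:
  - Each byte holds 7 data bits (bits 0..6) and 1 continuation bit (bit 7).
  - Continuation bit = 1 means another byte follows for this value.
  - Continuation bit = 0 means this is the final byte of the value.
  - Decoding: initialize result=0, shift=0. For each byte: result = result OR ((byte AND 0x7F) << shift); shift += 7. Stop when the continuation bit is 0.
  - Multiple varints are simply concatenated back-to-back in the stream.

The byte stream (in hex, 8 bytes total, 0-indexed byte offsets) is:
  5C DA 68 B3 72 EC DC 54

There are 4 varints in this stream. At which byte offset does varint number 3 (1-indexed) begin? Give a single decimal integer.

  byte[0]=0x5C cont=0 payload=0x5C=92: acc |= 92<<0 -> acc=92 shift=7 [end]
Varint 1: bytes[0:1] = 5C -> value 92 (1 byte(s))
  byte[1]=0xDA cont=1 payload=0x5A=90: acc |= 90<<0 -> acc=90 shift=7
  byte[2]=0x68 cont=0 payload=0x68=104: acc |= 104<<7 -> acc=13402 shift=14 [end]
Varint 2: bytes[1:3] = DA 68 -> value 13402 (2 byte(s))
  byte[3]=0xB3 cont=1 payload=0x33=51: acc |= 51<<0 -> acc=51 shift=7
  byte[4]=0x72 cont=0 payload=0x72=114: acc |= 114<<7 -> acc=14643 shift=14 [end]
Varint 3: bytes[3:5] = B3 72 -> value 14643 (2 byte(s))
  byte[5]=0xEC cont=1 payload=0x6C=108: acc |= 108<<0 -> acc=108 shift=7
  byte[6]=0xDC cont=1 payload=0x5C=92: acc |= 92<<7 -> acc=11884 shift=14
  byte[7]=0x54 cont=0 payload=0x54=84: acc |= 84<<14 -> acc=1388140 shift=21 [end]
Varint 4: bytes[5:8] = EC DC 54 -> value 1388140 (3 byte(s))

Answer: 3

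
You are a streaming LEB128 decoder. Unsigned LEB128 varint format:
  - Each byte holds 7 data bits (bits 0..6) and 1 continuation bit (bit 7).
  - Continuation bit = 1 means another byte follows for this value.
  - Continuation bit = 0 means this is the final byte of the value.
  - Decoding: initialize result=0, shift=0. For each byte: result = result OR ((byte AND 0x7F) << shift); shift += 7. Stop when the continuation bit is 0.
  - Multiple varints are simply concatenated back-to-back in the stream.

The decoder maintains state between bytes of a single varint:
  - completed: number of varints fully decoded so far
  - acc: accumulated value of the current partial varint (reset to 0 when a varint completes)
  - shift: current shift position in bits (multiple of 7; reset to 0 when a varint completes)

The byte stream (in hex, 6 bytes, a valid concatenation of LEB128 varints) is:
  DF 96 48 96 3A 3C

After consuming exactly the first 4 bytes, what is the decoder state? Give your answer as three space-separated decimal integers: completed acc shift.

Answer: 1 22 7

Derivation:
byte[0]=0xDF cont=1 payload=0x5F: acc |= 95<<0 -> completed=0 acc=95 shift=7
byte[1]=0x96 cont=1 payload=0x16: acc |= 22<<7 -> completed=0 acc=2911 shift=14
byte[2]=0x48 cont=0 payload=0x48: varint #1 complete (value=1182559); reset -> completed=1 acc=0 shift=0
byte[3]=0x96 cont=1 payload=0x16: acc |= 22<<0 -> completed=1 acc=22 shift=7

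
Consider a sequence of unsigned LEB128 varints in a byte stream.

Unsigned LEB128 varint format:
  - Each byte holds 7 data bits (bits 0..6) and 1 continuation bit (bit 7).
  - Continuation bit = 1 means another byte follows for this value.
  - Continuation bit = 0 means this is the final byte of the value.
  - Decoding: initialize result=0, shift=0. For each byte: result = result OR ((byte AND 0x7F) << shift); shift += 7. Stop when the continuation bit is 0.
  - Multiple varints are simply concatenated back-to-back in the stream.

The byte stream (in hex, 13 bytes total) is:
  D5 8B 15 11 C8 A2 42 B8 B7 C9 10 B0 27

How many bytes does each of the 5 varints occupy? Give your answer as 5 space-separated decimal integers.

  byte[0]=0xD5 cont=1 payload=0x55=85: acc |= 85<<0 -> acc=85 shift=7
  byte[1]=0x8B cont=1 payload=0x0B=11: acc |= 11<<7 -> acc=1493 shift=14
  byte[2]=0x15 cont=0 payload=0x15=21: acc |= 21<<14 -> acc=345557 shift=21 [end]
Varint 1: bytes[0:3] = D5 8B 15 -> value 345557 (3 byte(s))
  byte[3]=0x11 cont=0 payload=0x11=17: acc |= 17<<0 -> acc=17 shift=7 [end]
Varint 2: bytes[3:4] = 11 -> value 17 (1 byte(s))
  byte[4]=0xC8 cont=1 payload=0x48=72: acc |= 72<<0 -> acc=72 shift=7
  byte[5]=0xA2 cont=1 payload=0x22=34: acc |= 34<<7 -> acc=4424 shift=14
  byte[6]=0x42 cont=0 payload=0x42=66: acc |= 66<<14 -> acc=1085768 shift=21 [end]
Varint 3: bytes[4:7] = C8 A2 42 -> value 1085768 (3 byte(s))
  byte[7]=0xB8 cont=1 payload=0x38=56: acc |= 56<<0 -> acc=56 shift=7
  byte[8]=0xB7 cont=1 payload=0x37=55: acc |= 55<<7 -> acc=7096 shift=14
  byte[9]=0xC9 cont=1 payload=0x49=73: acc |= 73<<14 -> acc=1203128 shift=21
  byte[10]=0x10 cont=0 payload=0x10=16: acc |= 16<<21 -> acc=34757560 shift=28 [end]
Varint 4: bytes[7:11] = B8 B7 C9 10 -> value 34757560 (4 byte(s))
  byte[11]=0xB0 cont=1 payload=0x30=48: acc |= 48<<0 -> acc=48 shift=7
  byte[12]=0x27 cont=0 payload=0x27=39: acc |= 39<<7 -> acc=5040 shift=14 [end]
Varint 5: bytes[11:13] = B0 27 -> value 5040 (2 byte(s))

Answer: 3 1 3 4 2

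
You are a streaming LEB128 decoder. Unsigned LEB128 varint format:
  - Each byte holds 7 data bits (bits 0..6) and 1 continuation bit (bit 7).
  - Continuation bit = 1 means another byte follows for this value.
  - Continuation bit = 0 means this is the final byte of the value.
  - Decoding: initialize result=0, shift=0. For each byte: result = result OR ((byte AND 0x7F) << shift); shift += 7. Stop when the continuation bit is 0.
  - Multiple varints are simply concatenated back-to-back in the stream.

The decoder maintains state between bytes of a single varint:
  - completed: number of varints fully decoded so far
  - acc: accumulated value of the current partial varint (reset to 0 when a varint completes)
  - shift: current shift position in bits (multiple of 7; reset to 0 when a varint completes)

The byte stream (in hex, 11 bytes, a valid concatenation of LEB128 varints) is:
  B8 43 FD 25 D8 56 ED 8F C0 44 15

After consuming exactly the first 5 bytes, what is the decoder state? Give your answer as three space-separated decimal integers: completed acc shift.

byte[0]=0xB8 cont=1 payload=0x38: acc |= 56<<0 -> completed=0 acc=56 shift=7
byte[1]=0x43 cont=0 payload=0x43: varint #1 complete (value=8632); reset -> completed=1 acc=0 shift=0
byte[2]=0xFD cont=1 payload=0x7D: acc |= 125<<0 -> completed=1 acc=125 shift=7
byte[3]=0x25 cont=0 payload=0x25: varint #2 complete (value=4861); reset -> completed=2 acc=0 shift=0
byte[4]=0xD8 cont=1 payload=0x58: acc |= 88<<0 -> completed=2 acc=88 shift=7

Answer: 2 88 7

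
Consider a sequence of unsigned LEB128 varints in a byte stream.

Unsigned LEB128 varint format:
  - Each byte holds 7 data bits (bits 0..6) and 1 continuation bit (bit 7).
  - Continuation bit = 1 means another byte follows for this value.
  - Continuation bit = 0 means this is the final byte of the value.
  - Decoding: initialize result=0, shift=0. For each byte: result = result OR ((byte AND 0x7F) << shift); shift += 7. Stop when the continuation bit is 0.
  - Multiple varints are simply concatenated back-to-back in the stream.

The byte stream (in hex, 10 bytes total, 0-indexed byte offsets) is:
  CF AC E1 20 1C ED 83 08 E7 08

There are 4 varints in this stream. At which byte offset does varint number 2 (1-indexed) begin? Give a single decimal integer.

  byte[0]=0xCF cont=1 payload=0x4F=79: acc |= 79<<0 -> acc=79 shift=7
  byte[1]=0xAC cont=1 payload=0x2C=44: acc |= 44<<7 -> acc=5711 shift=14
  byte[2]=0xE1 cont=1 payload=0x61=97: acc |= 97<<14 -> acc=1594959 shift=21
  byte[3]=0x20 cont=0 payload=0x20=32: acc |= 32<<21 -> acc=68703823 shift=28 [end]
Varint 1: bytes[0:4] = CF AC E1 20 -> value 68703823 (4 byte(s))
  byte[4]=0x1C cont=0 payload=0x1C=28: acc |= 28<<0 -> acc=28 shift=7 [end]
Varint 2: bytes[4:5] = 1C -> value 28 (1 byte(s))
  byte[5]=0xED cont=1 payload=0x6D=109: acc |= 109<<0 -> acc=109 shift=7
  byte[6]=0x83 cont=1 payload=0x03=3: acc |= 3<<7 -> acc=493 shift=14
  byte[7]=0x08 cont=0 payload=0x08=8: acc |= 8<<14 -> acc=131565 shift=21 [end]
Varint 3: bytes[5:8] = ED 83 08 -> value 131565 (3 byte(s))
  byte[8]=0xE7 cont=1 payload=0x67=103: acc |= 103<<0 -> acc=103 shift=7
  byte[9]=0x08 cont=0 payload=0x08=8: acc |= 8<<7 -> acc=1127 shift=14 [end]
Varint 4: bytes[8:10] = E7 08 -> value 1127 (2 byte(s))

Answer: 4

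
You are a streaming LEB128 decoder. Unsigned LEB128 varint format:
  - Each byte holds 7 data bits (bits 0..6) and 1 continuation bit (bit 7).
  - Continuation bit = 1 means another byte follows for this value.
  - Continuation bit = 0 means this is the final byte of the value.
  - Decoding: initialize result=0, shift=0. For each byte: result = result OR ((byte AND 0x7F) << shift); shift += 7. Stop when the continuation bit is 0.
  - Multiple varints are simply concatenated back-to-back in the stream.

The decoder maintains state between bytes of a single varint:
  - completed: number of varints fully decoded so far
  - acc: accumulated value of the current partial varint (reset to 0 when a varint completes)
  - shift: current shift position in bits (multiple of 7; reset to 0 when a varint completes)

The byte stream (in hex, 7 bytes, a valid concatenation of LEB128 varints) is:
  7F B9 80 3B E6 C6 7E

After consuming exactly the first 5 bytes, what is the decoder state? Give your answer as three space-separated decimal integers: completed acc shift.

Answer: 2 102 7

Derivation:
byte[0]=0x7F cont=0 payload=0x7F: varint #1 complete (value=127); reset -> completed=1 acc=0 shift=0
byte[1]=0xB9 cont=1 payload=0x39: acc |= 57<<0 -> completed=1 acc=57 shift=7
byte[2]=0x80 cont=1 payload=0x00: acc |= 0<<7 -> completed=1 acc=57 shift=14
byte[3]=0x3B cont=0 payload=0x3B: varint #2 complete (value=966713); reset -> completed=2 acc=0 shift=0
byte[4]=0xE6 cont=1 payload=0x66: acc |= 102<<0 -> completed=2 acc=102 shift=7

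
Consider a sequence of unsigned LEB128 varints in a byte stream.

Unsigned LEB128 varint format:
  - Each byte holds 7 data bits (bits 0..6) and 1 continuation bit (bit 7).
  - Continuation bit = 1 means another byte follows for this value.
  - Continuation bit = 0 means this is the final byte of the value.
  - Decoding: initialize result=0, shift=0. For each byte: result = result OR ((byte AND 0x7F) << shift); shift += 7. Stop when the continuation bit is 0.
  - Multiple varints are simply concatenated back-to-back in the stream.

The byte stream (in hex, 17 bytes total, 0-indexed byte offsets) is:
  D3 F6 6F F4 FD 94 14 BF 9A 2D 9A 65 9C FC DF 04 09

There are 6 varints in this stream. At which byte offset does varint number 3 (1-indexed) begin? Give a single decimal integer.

Answer: 7

Derivation:
  byte[0]=0xD3 cont=1 payload=0x53=83: acc |= 83<<0 -> acc=83 shift=7
  byte[1]=0xF6 cont=1 payload=0x76=118: acc |= 118<<7 -> acc=15187 shift=14
  byte[2]=0x6F cont=0 payload=0x6F=111: acc |= 111<<14 -> acc=1833811 shift=21 [end]
Varint 1: bytes[0:3] = D3 F6 6F -> value 1833811 (3 byte(s))
  byte[3]=0xF4 cont=1 payload=0x74=116: acc |= 116<<0 -> acc=116 shift=7
  byte[4]=0xFD cont=1 payload=0x7D=125: acc |= 125<<7 -> acc=16116 shift=14
  byte[5]=0x94 cont=1 payload=0x14=20: acc |= 20<<14 -> acc=343796 shift=21
  byte[6]=0x14 cont=0 payload=0x14=20: acc |= 20<<21 -> acc=42286836 shift=28 [end]
Varint 2: bytes[3:7] = F4 FD 94 14 -> value 42286836 (4 byte(s))
  byte[7]=0xBF cont=1 payload=0x3F=63: acc |= 63<<0 -> acc=63 shift=7
  byte[8]=0x9A cont=1 payload=0x1A=26: acc |= 26<<7 -> acc=3391 shift=14
  byte[9]=0x2D cont=0 payload=0x2D=45: acc |= 45<<14 -> acc=740671 shift=21 [end]
Varint 3: bytes[7:10] = BF 9A 2D -> value 740671 (3 byte(s))
  byte[10]=0x9A cont=1 payload=0x1A=26: acc |= 26<<0 -> acc=26 shift=7
  byte[11]=0x65 cont=0 payload=0x65=101: acc |= 101<<7 -> acc=12954 shift=14 [end]
Varint 4: bytes[10:12] = 9A 65 -> value 12954 (2 byte(s))
  byte[12]=0x9C cont=1 payload=0x1C=28: acc |= 28<<0 -> acc=28 shift=7
  byte[13]=0xFC cont=1 payload=0x7C=124: acc |= 124<<7 -> acc=15900 shift=14
  byte[14]=0xDF cont=1 payload=0x5F=95: acc |= 95<<14 -> acc=1572380 shift=21
  byte[15]=0x04 cont=0 payload=0x04=4: acc |= 4<<21 -> acc=9960988 shift=28 [end]
Varint 5: bytes[12:16] = 9C FC DF 04 -> value 9960988 (4 byte(s))
  byte[16]=0x09 cont=0 payload=0x09=9: acc |= 9<<0 -> acc=9 shift=7 [end]
Varint 6: bytes[16:17] = 09 -> value 9 (1 byte(s))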